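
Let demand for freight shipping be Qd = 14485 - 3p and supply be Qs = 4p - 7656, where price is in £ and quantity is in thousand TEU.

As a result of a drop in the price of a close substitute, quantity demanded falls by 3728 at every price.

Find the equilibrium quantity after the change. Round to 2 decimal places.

2865.71

Before the shock: 14485 - 3p = 4p - 7656 ⇒ 22141 = 7p ⇒ p = 3163, Q = 4996.
The shock moves the curves to Qd = 10757 - 3p and Qs = 4p - 7656.
New equilibrium: 10757 - 3p = 4p - 7656 ⇒ 18413 = 7p ⇒ p = 18413/7 ≈ 2630.4286, Q = 20060/7 ≈ 2865.7143.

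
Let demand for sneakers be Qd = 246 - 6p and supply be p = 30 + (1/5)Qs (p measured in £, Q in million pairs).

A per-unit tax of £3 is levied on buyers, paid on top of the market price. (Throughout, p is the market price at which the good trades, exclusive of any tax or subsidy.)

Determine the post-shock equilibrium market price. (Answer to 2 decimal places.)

Solve the original market: 246 - 6p = 5p - 150, hence p = 36 and Q = 30.
Since buyers pay the price plus the tax, the effective demand curve becomes Qd = 228 - 6p.
Clearing the new market: 228 - 6p = 5p - 150, so p = 378/11 ≈ 34.3636 and Q = 240/11 ≈ 21.8182.

34.36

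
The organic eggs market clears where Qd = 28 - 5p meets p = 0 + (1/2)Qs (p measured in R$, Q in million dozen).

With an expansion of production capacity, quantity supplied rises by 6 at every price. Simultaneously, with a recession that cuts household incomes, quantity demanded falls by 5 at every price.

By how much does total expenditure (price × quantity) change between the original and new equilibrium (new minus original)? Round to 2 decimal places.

-5.63

Before the shock: 28 - 5p = 2p ⇒ 28 = 7p ⇒ p = 4, Q = 8.
After the shift, demand is Qd = 23 - 5p and supply is Qs = 2p + 6.
Equate the new curves: 23 - 5p = 2p + 6, giving 17 = 7p, p = 17/7 ≈ 2.4286, Q = 76/7 ≈ 10.8571.
Expenditure moves from 4×8 = 32 to 2.4286×10.8571 = 26.3673; change = -5.63.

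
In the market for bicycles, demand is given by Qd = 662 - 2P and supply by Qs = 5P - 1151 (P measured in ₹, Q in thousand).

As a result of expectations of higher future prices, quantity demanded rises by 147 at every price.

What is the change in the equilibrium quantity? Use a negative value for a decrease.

+105

Solve the original market: 662 - 2P = 5P - 1151, hence P = 259 and Q = 144.
With the change applied: demand Qd = 809 - 2P, supply Qs = 5P - 1151.
New equilibrium: 809 - 2P = 5P - 1151 ⇒ 1960 = 7P ⇒ P = 280, Q = 249.
ΔQ = 249 − 144 = +105.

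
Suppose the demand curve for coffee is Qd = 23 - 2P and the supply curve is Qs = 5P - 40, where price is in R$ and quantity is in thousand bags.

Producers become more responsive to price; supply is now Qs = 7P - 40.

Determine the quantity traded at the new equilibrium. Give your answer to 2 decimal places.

9.00

Before the shock: 23 - 2P = 5P - 40 ⇒ 63 = 7P ⇒ P = 9, Q = 5.
The new curves are Qd = 23 - 2P (demand) and Qs = 7P - 40 (supply).
Equate the new curves: 23 - 2P = 7P - 40, giving 63 = 9P, P = 7, Q = 9.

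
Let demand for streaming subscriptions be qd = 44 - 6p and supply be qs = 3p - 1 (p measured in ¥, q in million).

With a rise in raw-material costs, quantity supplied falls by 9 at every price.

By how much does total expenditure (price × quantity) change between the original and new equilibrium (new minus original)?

Before the shock: 44 - 6p = 3p - 1 ⇒ 45 = 9p ⇒ p = 5, q = 14.
The shock moves the curves to qd = 44 - 6p and qs = 3p - 10.
Clearing the new market: 44 - 6p = 3p - 10, so p = 6 and q = 8.
Expenditure moves from 5×14 = 70 to 6×8 = 48; change = -22.

-22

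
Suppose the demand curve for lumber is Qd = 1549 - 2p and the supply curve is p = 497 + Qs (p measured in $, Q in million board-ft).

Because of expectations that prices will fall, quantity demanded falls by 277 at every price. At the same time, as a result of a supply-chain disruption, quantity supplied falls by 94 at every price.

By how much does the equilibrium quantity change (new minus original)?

-155

Initially, 1549 - 2p = p - 497, so 2046 = 3p and p = 682, Q = 185.
After the shift, demand is Qd = 1272 - 2p and supply is Qs = p - 591.
Equate the new curves: 1272 - 2p = p - 591, giving 1863 = 3p, p = 621, Q = 30.
ΔQ = 30 − 185 = -155.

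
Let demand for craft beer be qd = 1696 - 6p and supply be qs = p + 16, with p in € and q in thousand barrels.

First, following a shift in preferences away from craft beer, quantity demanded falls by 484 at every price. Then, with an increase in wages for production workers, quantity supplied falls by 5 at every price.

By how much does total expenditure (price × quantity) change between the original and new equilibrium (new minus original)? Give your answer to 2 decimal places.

-30115.96

Solve the original market: 1696 - 6p = p + 16, hence p = 240 and q = 256.
The shock moves the curves to qd = 1212 - 6p and qs = p + 11.
Clearing the new market: 1212 - 6p = p + 11, so p = 1201/7 ≈ 171.5714 and q = 1278/7 ≈ 182.5714.
Expenditure moves from 240×256 = 61440 to 171.5714×182.5714 = 31324.0408; change = -30115.96.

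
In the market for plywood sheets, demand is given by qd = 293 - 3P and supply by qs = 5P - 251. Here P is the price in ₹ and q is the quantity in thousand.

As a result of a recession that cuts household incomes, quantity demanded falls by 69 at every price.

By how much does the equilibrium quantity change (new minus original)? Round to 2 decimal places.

-43.13

Solve the original market: 293 - 3P = 5P - 251, hence P = 68 and q = 89.
The new curves are qd = 224 - 3P (demand) and qs = 5P - 251 (supply).
Setting them equal: 224 - 3P = 5P - 251 → 475 = 8P, so P = 59.375 and q = 45.875.
Δq = 45.875 − 89 = -43.13.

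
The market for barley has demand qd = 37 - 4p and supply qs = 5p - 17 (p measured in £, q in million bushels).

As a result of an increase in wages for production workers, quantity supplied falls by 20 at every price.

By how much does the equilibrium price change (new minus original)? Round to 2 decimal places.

Before the shock: 37 - 4p = 5p - 17 ⇒ 54 = 9p ⇒ p = 6, q = 13.
With the change applied: demand qd = 37 - 4p, supply qs = 5p - 37.
Clearing the new market: 37 - 4p = 5p - 37, so p = 74/9 ≈ 8.2222 and q = 37/9 ≈ 4.1111.
Δp = 8.2222 − 6 = +2.22.

+2.22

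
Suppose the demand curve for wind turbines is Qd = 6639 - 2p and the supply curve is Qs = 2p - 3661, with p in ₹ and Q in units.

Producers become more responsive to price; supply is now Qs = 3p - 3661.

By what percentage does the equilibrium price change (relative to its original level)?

Initially, 6639 - 2p = 2p - 3661, so 10300 = 4p and p = 2575, Q = 1489.
The new curves are Qd = 6639 - 2p (demand) and Qs = 3p - 3661 (supply).
Clearing the new market: 6639 - 2p = 3p - 3661, so p = 2060 and Q = 2519.
%Δp = (2060 − 2575) / 2575 × 100 = -20%.

-20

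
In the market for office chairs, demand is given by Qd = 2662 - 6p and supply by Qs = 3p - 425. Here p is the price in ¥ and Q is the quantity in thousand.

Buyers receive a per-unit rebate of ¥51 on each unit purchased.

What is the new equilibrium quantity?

706

Initially, 2662 - 6p = 3p - 425, so 3087 = 9p and p = 343, Q = 604.
Since buyers' out-of-pocket price is the market price minus the rebate, the effective demand curve becomes Qd = 2968 - 6p.
Clearing the new market: 2968 - 6p = 3p - 425, so p = 377 and Q = 706.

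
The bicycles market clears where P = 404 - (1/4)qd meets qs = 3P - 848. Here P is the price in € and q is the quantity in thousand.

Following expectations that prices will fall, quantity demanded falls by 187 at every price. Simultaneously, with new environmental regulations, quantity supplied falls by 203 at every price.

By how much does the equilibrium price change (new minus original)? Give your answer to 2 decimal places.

+2.29

Initially, 1616 - 4P = 3P - 848, so 2464 = 7P and P = 352, q = 208.
The shock moves the curves to qd = 1429 - 4P and qs = 3P - 1051.
Equate the new curves: 1429 - 4P = 3P - 1051, giving 2480 = 7P, P = 2480/7 ≈ 354.2857, q = 83/7 ≈ 11.8571.
ΔP = 354.2857 − 352 = +2.29.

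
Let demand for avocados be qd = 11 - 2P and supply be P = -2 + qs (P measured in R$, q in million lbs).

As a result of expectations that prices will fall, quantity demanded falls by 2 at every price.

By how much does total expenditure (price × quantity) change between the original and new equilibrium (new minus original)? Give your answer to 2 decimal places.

Solve the original market: 11 - 2P = P + 2, hence P = 3 and q = 5.
After the shift, demand is qd = 9 - 2P and supply is qs = P + 2.
New equilibrium: 9 - 2P = P + 2 ⇒ 7 = 3P ⇒ P = 7/3 ≈ 2.3333, q = 13/3 ≈ 4.3333.
Expenditure moves from 3×5 = 15 to 2.3333×4.3333 = 10.1111; change = -4.89.

-4.89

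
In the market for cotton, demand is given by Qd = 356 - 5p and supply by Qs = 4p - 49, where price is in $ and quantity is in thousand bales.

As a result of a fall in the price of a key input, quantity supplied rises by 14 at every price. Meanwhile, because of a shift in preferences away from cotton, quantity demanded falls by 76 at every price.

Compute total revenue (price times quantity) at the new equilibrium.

Original equilibrium: 356 - 5p = 4p - 49 gives 405 = 9p, so p = 45 and Q = 131.
After the shift, demand is Qd = 280 - 5p and supply is Qs = 4p - 35.
New equilibrium: 280 - 5p = 4p - 35 ⇒ 315 = 9p ⇒ p = 35, Q = 105.
New expenditure = 35 × 105 = 3675.

3675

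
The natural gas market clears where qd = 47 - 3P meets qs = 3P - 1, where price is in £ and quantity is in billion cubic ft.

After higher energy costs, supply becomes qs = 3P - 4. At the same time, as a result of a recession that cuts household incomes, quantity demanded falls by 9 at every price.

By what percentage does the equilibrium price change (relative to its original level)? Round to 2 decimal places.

Original equilibrium: 47 - 3P = 3P - 1 gives 48 = 6P, so P = 8 and q = 23.
With the change applied: demand qd = 38 - 3P, supply qs = 3P - 4.
Setting them equal: 38 - 3P = 3P - 4 → 42 = 6P, so P = 7 and q = 17.
%ΔP = (7 − 8) / 8 × 100 = -12.50%.

-12.50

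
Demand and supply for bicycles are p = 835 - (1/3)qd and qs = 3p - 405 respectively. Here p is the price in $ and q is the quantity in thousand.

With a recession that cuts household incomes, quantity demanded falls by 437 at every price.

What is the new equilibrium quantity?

Original equilibrium: 2505 - 3p = 3p - 405 gives 2910 = 6p, so p = 485 and q = 1050.
The new curves are qd = 2068 - 3p (demand) and qs = 3p - 405 (supply).
Setting them equal: 2068 - 3p = 3p - 405 → 2473 = 6p, so p = 2473/6 ≈ 412.1667 and q = 831.5.

831.5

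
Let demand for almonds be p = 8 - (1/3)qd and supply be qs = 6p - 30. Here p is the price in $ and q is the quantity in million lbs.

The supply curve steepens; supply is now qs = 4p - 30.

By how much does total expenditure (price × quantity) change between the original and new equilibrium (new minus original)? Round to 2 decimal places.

Solve the original market: 24 - 3p = 6p - 30, hence p = 6 and q = 6.
The new curves are qd = 24 - 3p (demand) and qs = 4p - 30 (supply).
New equilibrium: 24 - 3p = 4p - 30 ⇒ 54 = 7p ⇒ p = 54/7 ≈ 7.7143, q = 6/7 ≈ 0.8571.
Expenditure moves from 6×6 = 36 to 7.7143×0.8571 = 6.6122; change = -29.39.

-29.39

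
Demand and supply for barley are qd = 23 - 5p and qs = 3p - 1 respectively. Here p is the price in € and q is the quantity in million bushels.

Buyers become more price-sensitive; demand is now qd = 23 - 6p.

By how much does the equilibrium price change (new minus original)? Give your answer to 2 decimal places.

-0.33

Before the shock: 23 - 5p = 3p - 1 ⇒ 24 = 8p ⇒ p = 3, q = 8.
After the shift, demand is qd = 23 - 6p and supply is qs = 3p - 1.
Clearing the new market: 23 - 6p = 3p - 1, so p = 8/3 ≈ 2.6667 and q = 7.
Δp = 2.6667 − 3 = -0.33.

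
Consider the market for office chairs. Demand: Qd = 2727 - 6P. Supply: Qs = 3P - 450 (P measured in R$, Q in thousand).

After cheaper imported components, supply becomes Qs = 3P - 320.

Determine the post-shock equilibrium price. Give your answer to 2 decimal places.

Before the shock: 2727 - 6P = 3P - 450 ⇒ 3177 = 9P ⇒ P = 353, Q = 609.
The new curves are Qd = 2727 - 6P (demand) and Qs = 3P - 320 (supply).
Equate the new curves: 2727 - 6P = 3P - 320, giving 3047 = 9P, P = 3047/9 ≈ 338.5556, Q = 2087/3 ≈ 695.6667.

338.56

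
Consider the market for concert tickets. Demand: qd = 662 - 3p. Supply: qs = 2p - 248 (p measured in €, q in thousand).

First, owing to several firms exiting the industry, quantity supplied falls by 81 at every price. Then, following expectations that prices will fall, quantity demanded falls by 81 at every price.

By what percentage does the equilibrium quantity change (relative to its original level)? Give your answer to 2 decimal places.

-69.83

Before the shock: 662 - 3p = 2p - 248 ⇒ 910 = 5p ⇒ p = 182, q = 116.
The new curves are qd = 581 - 3p (demand) and qs = 2p - 329 (supply).
Clearing the new market: 581 - 3p = 2p - 329, so p = 182 and q = 35.
%Δq = (35 − 116) / 116 × 100 = -69.83%.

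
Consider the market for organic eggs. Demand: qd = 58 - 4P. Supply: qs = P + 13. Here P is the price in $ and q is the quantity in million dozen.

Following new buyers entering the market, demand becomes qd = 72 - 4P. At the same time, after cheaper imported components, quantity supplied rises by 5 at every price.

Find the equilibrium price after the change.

10.8

Original equilibrium: 58 - 4P = P + 13 gives 45 = 5P, so P = 9 and q = 22.
The shock moves the curves to qd = 72 - 4P and qs = P + 18.
Equate the new curves: 72 - 4P = P + 18, giving 54 = 5P, P = 10.8, q = 28.8.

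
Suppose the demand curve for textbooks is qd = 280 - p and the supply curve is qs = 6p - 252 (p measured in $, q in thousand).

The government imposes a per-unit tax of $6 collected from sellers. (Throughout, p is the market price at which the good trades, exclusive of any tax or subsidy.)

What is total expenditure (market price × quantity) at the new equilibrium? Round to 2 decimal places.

16135.84

Before the shock: 280 - p = 6p - 252 ⇒ 532 = 7p ⇒ p = 76, q = 204.
Since sellers keep the price net of the tax, the effective supply curve becomes qs = 6p - 288.
New equilibrium: 280 - p = 6p - 288 ⇒ 568 = 7p ⇒ p = 568/7 ≈ 81.1429, q = 1392/7 ≈ 198.8571.
New expenditure = 81.1429 × 198.8571 = 16135.84.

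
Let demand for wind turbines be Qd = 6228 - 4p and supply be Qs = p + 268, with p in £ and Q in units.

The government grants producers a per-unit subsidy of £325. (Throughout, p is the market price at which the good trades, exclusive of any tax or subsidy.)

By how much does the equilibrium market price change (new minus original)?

Original equilibrium: 6228 - 4p = p + 268 gives 5960 = 5p, so p = 1192 and Q = 1460.
Since sellers receive the price plus the subsidy, the effective supply curve becomes Qs = p + 593.
Equate the new curves: 6228 - 4p = p + 593, giving 5635 = 5p, p = 1127, Q = 1720.
Δp = 1127 − 1192 = -65.

-65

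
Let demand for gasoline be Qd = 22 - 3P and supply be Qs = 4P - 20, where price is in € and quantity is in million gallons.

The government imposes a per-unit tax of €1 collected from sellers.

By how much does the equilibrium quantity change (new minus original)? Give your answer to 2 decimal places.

-1.71

Solve the original market: 22 - 3P = 4P - 20, hence P = 6 and Q = 4.
Since sellers keep the price net of the tax, the effective supply curve becomes Qs = 4P - 24.
Equate the new curves: 22 - 3P = 4P - 24, giving 46 = 7P, P = 46/7 ≈ 6.5714, Q = 16/7 ≈ 2.2857.
ΔQ = 2.2857 − 4 = -1.71.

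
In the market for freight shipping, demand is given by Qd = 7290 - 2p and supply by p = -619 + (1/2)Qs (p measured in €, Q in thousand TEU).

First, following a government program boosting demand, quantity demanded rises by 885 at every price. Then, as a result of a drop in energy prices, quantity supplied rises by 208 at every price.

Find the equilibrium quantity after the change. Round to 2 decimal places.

Before the shock: 7290 - 2p = 2p + 1238 ⇒ 6052 = 4p ⇒ p = 1513, Q = 4264.
After the shift, demand is Qd = 8175 - 2p and supply is Qs = 2p + 1446.
Setting them equal: 8175 - 2p = 2p + 1446 → 6729 = 4p, so p = 1682.25 and Q = 4810.5.

4810.50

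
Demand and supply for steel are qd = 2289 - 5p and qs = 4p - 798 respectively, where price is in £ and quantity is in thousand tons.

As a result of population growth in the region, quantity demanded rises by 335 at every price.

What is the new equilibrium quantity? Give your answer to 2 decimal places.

Original equilibrium: 2289 - 5p = 4p - 798 gives 3087 = 9p, so p = 343 and q = 574.
The new curves are qd = 2624 - 5p (demand) and qs = 4p - 798 (supply).
Clearing the new market: 2624 - 5p = 4p - 798, so p = 3422/9 ≈ 380.2222 and q = 6506/9 ≈ 722.8889.

722.89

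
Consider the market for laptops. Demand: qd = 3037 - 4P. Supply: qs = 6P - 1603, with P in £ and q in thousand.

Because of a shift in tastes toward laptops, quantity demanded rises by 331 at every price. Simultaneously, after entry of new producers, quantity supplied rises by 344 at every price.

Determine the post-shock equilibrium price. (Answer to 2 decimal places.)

462.70

Original equilibrium: 3037 - 4P = 6P - 1603 gives 4640 = 10P, so P = 464 and q = 1181.
The new curves are qd = 3368 - 4P (demand) and qs = 6P - 1259 (supply).
Equate the new curves: 3368 - 4P = 6P - 1259, giving 4627 = 10P, P = 462.7, q = 1517.2.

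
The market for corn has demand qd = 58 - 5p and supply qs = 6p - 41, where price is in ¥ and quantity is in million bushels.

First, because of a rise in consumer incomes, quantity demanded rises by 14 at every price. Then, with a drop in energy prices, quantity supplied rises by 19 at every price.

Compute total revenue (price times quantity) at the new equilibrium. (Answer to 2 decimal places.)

Before the shock: 58 - 5p = 6p - 41 ⇒ 99 = 11p ⇒ p = 9, q = 13.
The new curves are qd = 72 - 5p (demand) and qs = 6p - 22 (supply).
Clearing the new market: 72 - 5p = 6p - 22, so p = 94/11 ≈ 8.5455 and q = 322/11 ≈ 29.2727.
New expenditure = 8.5455 × 29.2727 = 250.15.

250.15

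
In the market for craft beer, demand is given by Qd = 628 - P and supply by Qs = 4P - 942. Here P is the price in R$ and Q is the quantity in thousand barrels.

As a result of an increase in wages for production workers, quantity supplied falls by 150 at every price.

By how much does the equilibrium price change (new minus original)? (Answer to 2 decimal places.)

+30.00

Original equilibrium: 628 - P = 4P - 942 gives 1570 = 5P, so P = 314 and Q = 314.
The shock moves the curves to Qd = 628 - P and Qs = 4P - 1092.
Clearing the new market: 628 - P = 4P - 1092, so P = 344 and Q = 284.
ΔP = 344 − 314 = +30.00.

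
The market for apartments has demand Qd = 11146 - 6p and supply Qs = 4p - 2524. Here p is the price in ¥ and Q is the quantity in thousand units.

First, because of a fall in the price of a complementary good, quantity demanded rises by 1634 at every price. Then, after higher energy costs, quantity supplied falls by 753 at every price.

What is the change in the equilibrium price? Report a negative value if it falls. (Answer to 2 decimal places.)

+238.70

Before the shock: 11146 - 6p = 4p - 2524 ⇒ 13670 = 10p ⇒ p = 1367, Q = 2944.
After the shift, demand is Qd = 12780 - 6p and supply is Qs = 4p - 3277.
Setting them equal: 12780 - 6p = 4p - 3277 → 16057 = 10p, so p = 1605.7 and Q = 3145.8.
Δp = 1605.7 − 1367 = +238.70.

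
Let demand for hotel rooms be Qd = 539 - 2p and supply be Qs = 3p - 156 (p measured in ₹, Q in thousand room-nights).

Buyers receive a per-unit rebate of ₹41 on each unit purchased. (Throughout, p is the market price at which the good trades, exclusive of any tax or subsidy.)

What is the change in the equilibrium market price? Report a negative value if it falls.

+16.4

Original equilibrium: 539 - 2p = 3p - 156 gives 695 = 5p, so p = 139 and Q = 261.
Since buyers' out-of-pocket price is the market price minus the rebate, the effective demand curve becomes Qd = 621 - 2p.
Setting them equal: 621 - 2p = 3p - 156 → 777 = 5p, so p = 155.4 and Q = 310.2.
Δp = 155.4 − 139 = +16.4.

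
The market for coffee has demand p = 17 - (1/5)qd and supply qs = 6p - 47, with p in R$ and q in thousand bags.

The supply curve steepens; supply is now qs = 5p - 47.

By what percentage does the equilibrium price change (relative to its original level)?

+10

Original equilibrium: 85 - 5p = 6p - 47 gives 132 = 11p, so p = 12 and q = 25.
The new curves are qd = 85 - 5p (demand) and qs = 5p - 47 (supply).
New equilibrium: 85 - 5p = 5p - 47 ⇒ 132 = 10p ⇒ p = 13.2, q = 19.
%Δp = (13.2 − 12) / 12 × 100 = +10%.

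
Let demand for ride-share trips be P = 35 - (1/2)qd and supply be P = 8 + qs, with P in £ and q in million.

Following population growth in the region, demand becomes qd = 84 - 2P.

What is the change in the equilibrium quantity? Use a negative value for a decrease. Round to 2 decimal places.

+4.67

Solve the original market: 70 - 2P = P - 8, hence P = 26 and q = 18.
The shock moves the curves to qd = 84 - 2P and qs = P - 8.
New equilibrium: 84 - 2P = P - 8 ⇒ 92 = 3P ⇒ P = 92/3 ≈ 30.6667, q = 68/3 ≈ 22.6667.
Δq = 22.6667 − 18 = +4.67.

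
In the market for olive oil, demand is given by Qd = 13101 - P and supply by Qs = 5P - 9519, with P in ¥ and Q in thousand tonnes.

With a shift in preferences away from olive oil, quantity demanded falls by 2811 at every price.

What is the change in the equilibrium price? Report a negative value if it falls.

Solve the original market: 13101 - P = 5P - 9519, hence P = 3770 and Q = 9331.
The new curves are Qd = 10290 - P (demand) and Qs = 5P - 9519 (supply).
Setting them equal: 10290 - P = 5P - 9519 → 19809 = 6P, so P = 3301.5 and Q = 6988.5.
ΔP = 3301.5 − 3770 = -468.5.

-468.5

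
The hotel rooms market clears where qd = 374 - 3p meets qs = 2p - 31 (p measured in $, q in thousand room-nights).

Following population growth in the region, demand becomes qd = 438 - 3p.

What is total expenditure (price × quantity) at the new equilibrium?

Original equilibrium: 374 - 3p = 2p - 31 gives 405 = 5p, so p = 81 and q = 131.
After the shift, demand is qd = 438 - 3p and supply is qs = 2p - 31.
New equilibrium: 438 - 3p = 2p - 31 ⇒ 469 = 5p ⇒ p = 93.8, q = 156.6.
New expenditure = 93.8 × 156.6 = 14689.08.

14689.08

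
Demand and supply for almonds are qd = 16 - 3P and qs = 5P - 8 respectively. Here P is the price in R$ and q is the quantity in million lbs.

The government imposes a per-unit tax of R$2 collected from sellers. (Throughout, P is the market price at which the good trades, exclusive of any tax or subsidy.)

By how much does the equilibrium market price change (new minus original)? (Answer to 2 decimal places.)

Before the shock: 16 - 3P = 5P - 8 ⇒ 24 = 8P ⇒ P = 3, q = 7.
Since sellers keep the price net of the tax, the effective supply curve becomes qs = 5P - 18.
Equate the new curves: 16 - 3P = 5P - 18, giving 34 = 8P, P = 4.25, q = 3.25.
ΔP = 4.25 − 3 = +1.25.

+1.25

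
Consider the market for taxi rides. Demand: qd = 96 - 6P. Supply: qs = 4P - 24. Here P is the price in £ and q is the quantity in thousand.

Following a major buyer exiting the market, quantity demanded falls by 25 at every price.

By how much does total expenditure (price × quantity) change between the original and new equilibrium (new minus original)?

-155

Original equilibrium: 96 - 6P = 4P - 24 gives 120 = 10P, so P = 12 and q = 24.
After the shift, demand is qd = 71 - 6P and supply is qs = 4P - 24.
New equilibrium: 71 - 6P = 4P - 24 ⇒ 95 = 10P ⇒ P = 9.5, q = 14.
Expenditure moves from 12×24 = 288 to 9.5×14 = 133; change = -155.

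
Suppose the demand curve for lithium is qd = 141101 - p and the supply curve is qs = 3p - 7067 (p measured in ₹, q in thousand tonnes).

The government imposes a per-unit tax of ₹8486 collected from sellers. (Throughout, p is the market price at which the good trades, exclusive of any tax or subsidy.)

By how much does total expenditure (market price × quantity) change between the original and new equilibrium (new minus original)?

+386022836.25

Solve the original market: 141101 - p = 3p - 7067, hence p = 37042 and q = 104059.
Since sellers keep the price net of the tax, the effective supply curve becomes qs = 3p - 32525.
New equilibrium: 141101 - p = 3p - 32525 ⇒ 173626 = 4p ⇒ p = 43406.5, q = 97694.5.
Expenditure moves from 37042×104059 = 3854553478 to 43406.5×97694.5 = 4240576314.25; change = +386022836.25.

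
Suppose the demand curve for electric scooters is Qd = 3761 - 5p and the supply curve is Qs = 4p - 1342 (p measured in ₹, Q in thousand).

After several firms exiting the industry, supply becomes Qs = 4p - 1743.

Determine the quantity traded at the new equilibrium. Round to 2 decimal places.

703.22

Initially, 3761 - 5p = 4p - 1342, so 5103 = 9p and p = 567, Q = 926.
The new curves are Qd = 3761 - 5p (demand) and Qs = 4p - 1743 (supply).
Setting them equal: 3761 - 5p = 4p - 1743 → 5504 = 9p, so p = 5504/9 ≈ 611.5556 and Q = 6329/9 ≈ 703.2222.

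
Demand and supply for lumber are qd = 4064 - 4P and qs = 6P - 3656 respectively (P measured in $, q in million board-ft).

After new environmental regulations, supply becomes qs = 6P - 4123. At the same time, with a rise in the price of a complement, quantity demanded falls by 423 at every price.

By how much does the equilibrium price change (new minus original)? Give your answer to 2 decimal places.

+4.40

Solve the original market: 4064 - 4P = 6P - 3656, hence P = 772 and q = 976.
With the change applied: demand qd = 3641 - 4P, supply qs = 6P - 4123.
Setting them equal: 3641 - 4P = 6P - 4123 → 7764 = 10P, so P = 776.4 and q = 535.4.
ΔP = 776.4 − 772 = +4.40.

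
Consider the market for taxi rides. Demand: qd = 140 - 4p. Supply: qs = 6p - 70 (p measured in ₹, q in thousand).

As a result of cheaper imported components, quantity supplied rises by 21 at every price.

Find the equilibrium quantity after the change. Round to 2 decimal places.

Original equilibrium: 140 - 4p = 6p - 70 gives 210 = 10p, so p = 21 and q = 56.
After the shift, demand is qd = 140 - 4p and supply is qs = 6p - 49.
Equate the new curves: 140 - 4p = 6p - 49, giving 189 = 10p, p = 18.9, q = 64.4.

64.40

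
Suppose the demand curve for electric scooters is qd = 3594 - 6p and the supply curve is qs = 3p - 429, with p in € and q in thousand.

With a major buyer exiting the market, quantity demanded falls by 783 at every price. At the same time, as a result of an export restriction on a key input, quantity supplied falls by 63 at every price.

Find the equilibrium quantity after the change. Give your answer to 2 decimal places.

609.00

Initially, 3594 - 6p = 3p - 429, so 4023 = 9p and p = 447, q = 912.
After the shift, demand is qd = 2811 - 6p and supply is qs = 3p - 492.
Clearing the new market: 2811 - 6p = 3p - 492, so p = 367 and q = 609.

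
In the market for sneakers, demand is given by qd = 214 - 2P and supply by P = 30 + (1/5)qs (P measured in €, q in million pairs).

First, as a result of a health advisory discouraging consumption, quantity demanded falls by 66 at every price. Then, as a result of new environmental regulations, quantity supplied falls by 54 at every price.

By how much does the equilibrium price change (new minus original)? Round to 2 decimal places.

Initially, 214 - 2P = 5P - 150, so 364 = 7P and P = 52, q = 110.
With the change applied: demand qd = 148 - 2P, supply qs = 5P - 204.
Equate the new curves: 148 - 2P = 5P - 204, giving 352 = 7P, P = 352/7 ≈ 50.2857, q = 332/7 ≈ 47.4286.
ΔP = 50.2857 − 52 = -1.71.

-1.71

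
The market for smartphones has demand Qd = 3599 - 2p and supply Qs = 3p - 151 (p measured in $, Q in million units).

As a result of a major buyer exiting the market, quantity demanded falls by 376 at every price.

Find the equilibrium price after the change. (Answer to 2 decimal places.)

Original equilibrium: 3599 - 2p = 3p - 151 gives 3750 = 5p, so p = 750 and Q = 2099.
The shock moves the curves to Qd = 3223 - 2p and Qs = 3p - 151.
New equilibrium: 3223 - 2p = 3p - 151 ⇒ 3374 = 5p ⇒ p = 674.8, Q = 1873.4.

674.80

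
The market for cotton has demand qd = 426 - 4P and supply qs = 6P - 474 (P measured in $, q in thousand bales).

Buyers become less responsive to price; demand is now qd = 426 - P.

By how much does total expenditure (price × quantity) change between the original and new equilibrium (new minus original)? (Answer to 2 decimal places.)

Original equilibrium: 426 - 4P = 6P - 474 gives 900 = 10P, so P = 90 and q = 66.
With the change applied: demand qd = 426 - P, supply qs = 6P - 474.
Equate the new curves: 426 - P = 6P - 474, giving 900 = 7P, P = 900/7 ≈ 128.5714, q = 2082/7 ≈ 297.4286.
Expenditure moves from 90×66 = 5940 to 128.5714×297.4286 = 38240.8163; change = +32300.82.

+32300.82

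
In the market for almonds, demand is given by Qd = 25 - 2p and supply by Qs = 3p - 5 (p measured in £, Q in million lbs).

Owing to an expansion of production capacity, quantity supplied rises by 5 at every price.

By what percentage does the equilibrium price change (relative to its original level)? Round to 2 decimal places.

-16.67

Initially, 25 - 2p = 3p - 5, so 30 = 5p and p = 6, Q = 13.
After the shift, demand is Qd = 25 - 2p and supply is Qs = 3p.
Equate the new curves: 25 - 2p = 3p, giving 25 = 5p, p = 5, Q = 15.
%Δp = (5 − 6) / 6 × 100 = -16.67%.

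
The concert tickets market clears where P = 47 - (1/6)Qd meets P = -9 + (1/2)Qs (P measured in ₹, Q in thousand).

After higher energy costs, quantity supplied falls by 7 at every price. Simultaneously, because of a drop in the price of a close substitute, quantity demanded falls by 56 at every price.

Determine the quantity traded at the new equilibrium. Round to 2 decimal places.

64.75

Initially, 282 - 6P = 2P + 18, so 264 = 8P and P = 33, Q = 84.
The shock moves the curves to Qd = 226 - 6P and Qs = 2P + 11.
New equilibrium: 226 - 6P = 2P + 11 ⇒ 215 = 8P ⇒ P = 26.875, Q = 64.75.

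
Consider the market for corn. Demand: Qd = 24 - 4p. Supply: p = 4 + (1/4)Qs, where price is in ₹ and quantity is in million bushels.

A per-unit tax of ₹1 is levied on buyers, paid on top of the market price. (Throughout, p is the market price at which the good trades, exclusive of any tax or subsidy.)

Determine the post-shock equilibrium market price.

Original equilibrium: 24 - 4p = 4p - 16 gives 40 = 8p, so p = 5 and Q = 4.
Since buyers pay the price plus the tax, the effective demand curve becomes Qd = 20 - 4p.
Clearing the new market: 20 - 4p = 4p - 16, so p = 4.5 and Q = 2.

4.5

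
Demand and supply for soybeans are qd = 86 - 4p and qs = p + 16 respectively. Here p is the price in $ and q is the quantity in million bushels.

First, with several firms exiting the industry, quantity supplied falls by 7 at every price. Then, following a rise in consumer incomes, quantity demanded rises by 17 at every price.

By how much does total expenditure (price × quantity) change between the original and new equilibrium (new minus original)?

+102.64

Before the shock: 86 - 4p = p + 16 ⇒ 70 = 5p ⇒ p = 14, q = 30.
With the change applied: demand qd = 103 - 4p, supply qs = p + 9.
Equate the new curves: 103 - 4p = p + 9, giving 94 = 5p, p = 18.8, q = 27.8.
Expenditure moves from 14×30 = 420 to 18.8×27.8 = 522.64; change = +102.64.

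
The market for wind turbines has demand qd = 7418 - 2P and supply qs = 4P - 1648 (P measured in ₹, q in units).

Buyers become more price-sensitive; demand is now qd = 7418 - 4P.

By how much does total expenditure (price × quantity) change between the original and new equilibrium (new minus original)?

Before the shock: 7418 - 2P = 4P - 1648 ⇒ 9066 = 6P ⇒ P = 1511, q = 4396.
The shock moves the curves to qd = 7418 - 4P and qs = 4P - 1648.
Equate the new curves: 7418 - 4P = 4P - 1648, giving 9066 = 8P, P = 1133.25, q = 2885.
Expenditure moves from 1511×4396 = 6642356 to 1133.25×2885 = 3269426.25; change = -3372929.75.

-3372929.75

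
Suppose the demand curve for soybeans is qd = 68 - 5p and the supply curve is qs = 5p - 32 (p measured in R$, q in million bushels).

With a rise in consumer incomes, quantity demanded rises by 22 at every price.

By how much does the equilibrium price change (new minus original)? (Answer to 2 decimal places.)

Before the shock: 68 - 5p = 5p - 32 ⇒ 100 = 10p ⇒ p = 10, q = 18.
The new curves are qd = 90 - 5p (demand) and qs = 5p - 32 (supply).
Setting them equal: 90 - 5p = 5p - 32 → 122 = 10p, so p = 12.2 and q = 29.
Δp = 12.2 − 10 = +2.20.

+2.20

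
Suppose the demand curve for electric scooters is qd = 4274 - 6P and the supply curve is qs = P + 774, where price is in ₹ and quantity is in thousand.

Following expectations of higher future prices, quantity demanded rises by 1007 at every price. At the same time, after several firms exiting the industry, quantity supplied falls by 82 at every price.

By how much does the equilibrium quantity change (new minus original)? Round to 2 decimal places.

Original equilibrium: 4274 - 6P = P + 774 gives 3500 = 7P, so P = 500 and q = 1274.
After the shift, demand is qd = 5281 - 6P and supply is qs = P + 692.
Setting them equal: 5281 - 6P = P + 692 → 4589 = 7P, so P = 4589/7 ≈ 655.5714 and q = 9433/7 ≈ 1347.5714.
Δq = 1347.5714 − 1274 = +73.57.

+73.57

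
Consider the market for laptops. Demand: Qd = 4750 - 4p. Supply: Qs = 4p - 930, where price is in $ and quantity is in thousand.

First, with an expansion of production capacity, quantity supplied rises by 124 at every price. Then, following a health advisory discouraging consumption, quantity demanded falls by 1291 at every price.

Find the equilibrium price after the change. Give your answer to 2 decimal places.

533.13

Original equilibrium: 4750 - 4p = 4p - 930 gives 5680 = 8p, so p = 710 and Q = 1910.
After the shift, demand is Qd = 3459 - 4p and supply is Qs = 4p - 806.
Clearing the new market: 3459 - 4p = 4p - 806, so p = 533.125 and Q = 1326.5.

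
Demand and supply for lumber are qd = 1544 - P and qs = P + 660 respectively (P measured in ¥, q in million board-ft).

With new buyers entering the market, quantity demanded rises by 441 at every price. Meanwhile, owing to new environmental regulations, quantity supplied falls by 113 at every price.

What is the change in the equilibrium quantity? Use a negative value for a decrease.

+164

Initially, 1544 - P = P + 660, so 884 = 2P and P = 442, q = 1102.
The new curves are qd = 1985 - P (demand) and qs = P + 547 (supply).
Equate the new curves: 1985 - P = P + 547, giving 1438 = 2P, P = 719, q = 1266.
Δq = 1266 − 1102 = +164.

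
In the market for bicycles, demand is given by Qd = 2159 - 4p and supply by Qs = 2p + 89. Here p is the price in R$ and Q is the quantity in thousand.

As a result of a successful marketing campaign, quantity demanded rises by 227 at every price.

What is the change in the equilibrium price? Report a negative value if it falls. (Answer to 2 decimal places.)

Solve the original market: 2159 - 4p = 2p + 89, hence p = 345 and Q = 779.
After the shift, demand is Qd = 2386 - 4p and supply is Qs = 2p + 89.
Setting them equal: 2386 - 4p = 2p + 89 → 2297 = 6p, so p = 2297/6 ≈ 382.8333 and Q = 2564/3 ≈ 854.6667.
Δp = 382.8333 − 345 = +37.83.

+37.83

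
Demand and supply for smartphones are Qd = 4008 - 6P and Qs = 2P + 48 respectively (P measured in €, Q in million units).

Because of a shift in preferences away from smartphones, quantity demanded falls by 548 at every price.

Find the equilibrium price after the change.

426.5

Solve the original market: 4008 - 6P = 2P + 48, hence P = 495 and Q = 1038.
The new curves are Qd = 3460 - 6P (demand) and Qs = 2P + 48 (supply).
Clearing the new market: 3460 - 6P = 2P + 48, so P = 426.5 and Q = 901.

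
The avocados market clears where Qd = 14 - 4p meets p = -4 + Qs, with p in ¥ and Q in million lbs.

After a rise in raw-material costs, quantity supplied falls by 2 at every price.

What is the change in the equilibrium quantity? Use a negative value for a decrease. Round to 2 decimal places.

-1.60

Initially, 14 - 4p = p + 4, so 10 = 5p and p = 2, Q = 6.
The new curves are Qd = 14 - 4p (demand) and Qs = p + 2 (supply).
Setting them equal: 14 - 4p = p + 2 → 12 = 5p, so p = 2.4 and Q = 4.4.
ΔQ = 4.4 − 6 = -1.60.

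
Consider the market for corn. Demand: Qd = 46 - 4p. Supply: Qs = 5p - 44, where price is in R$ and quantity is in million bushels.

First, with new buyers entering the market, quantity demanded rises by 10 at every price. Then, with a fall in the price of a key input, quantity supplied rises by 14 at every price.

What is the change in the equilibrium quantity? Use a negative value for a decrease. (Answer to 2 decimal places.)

Original equilibrium: 46 - 4p = 5p - 44 gives 90 = 9p, so p = 10 and Q = 6.
With the change applied: demand Qd = 56 - 4p, supply Qs = 5p - 30.
New equilibrium: 56 - 4p = 5p - 30 ⇒ 86 = 9p ⇒ p = 86/9 ≈ 9.5556, Q = 160/9 ≈ 17.7778.
ΔQ = 17.7778 − 6 = +11.78.

+11.78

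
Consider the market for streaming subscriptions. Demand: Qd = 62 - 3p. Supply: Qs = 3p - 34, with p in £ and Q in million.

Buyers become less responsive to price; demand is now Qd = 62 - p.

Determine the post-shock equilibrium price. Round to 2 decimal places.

Initially, 62 - 3p = 3p - 34, so 96 = 6p and p = 16, Q = 14.
The new curves are Qd = 62 - p (demand) and Qs = 3p - 34 (supply).
Equate the new curves: 62 - p = 3p - 34, giving 96 = 4p, p = 24, Q = 38.

24.00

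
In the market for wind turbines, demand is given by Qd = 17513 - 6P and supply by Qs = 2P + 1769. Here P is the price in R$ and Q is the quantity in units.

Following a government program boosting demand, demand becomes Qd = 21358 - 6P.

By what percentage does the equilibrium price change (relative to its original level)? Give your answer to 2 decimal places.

Solve the original market: 17513 - 6P = 2P + 1769, hence P = 1968 and Q = 5705.
With the change applied: demand Qd = 21358 - 6P, supply Qs = 2P + 1769.
New equilibrium: 21358 - 6P = 2P + 1769 ⇒ 19589 = 8P ⇒ P = 2448.625, Q = 6666.25.
%ΔP = (2448.625 − 1968) / 1968 × 100 = +24.42%.

+24.42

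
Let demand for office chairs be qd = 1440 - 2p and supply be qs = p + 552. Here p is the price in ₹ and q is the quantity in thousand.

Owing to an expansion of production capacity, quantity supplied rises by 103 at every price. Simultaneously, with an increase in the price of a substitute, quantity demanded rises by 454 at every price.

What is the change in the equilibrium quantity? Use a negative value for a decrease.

+220

Before the shock: 1440 - 2p = p + 552 ⇒ 888 = 3p ⇒ p = 296, q = 848.
After the shift, demand is qd = 1894 - 2p and supply is qs = p + 655.
New equilibrium: 1894 - 2p = p + 655 ⇒ 1239 = 3p ⇒ p = 413, q = 1068.
Δq = 1068 − 848 = +220.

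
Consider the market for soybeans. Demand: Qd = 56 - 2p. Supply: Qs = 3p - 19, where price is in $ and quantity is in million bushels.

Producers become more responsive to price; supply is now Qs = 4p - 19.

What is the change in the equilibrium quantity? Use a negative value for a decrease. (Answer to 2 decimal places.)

Initially, 56 - 2p = 3p - 19, so 75 = 5p and p = 15, Q = 26.
The shock moves the curves to Qd = 56 - 2p and Qs = 4p - 19.
Clearing the new market: 56 - 2p = 4p - 19, so p = 12.5 and Q = 31.
ΔQ = 31 − 26 = +5.00.

+5.00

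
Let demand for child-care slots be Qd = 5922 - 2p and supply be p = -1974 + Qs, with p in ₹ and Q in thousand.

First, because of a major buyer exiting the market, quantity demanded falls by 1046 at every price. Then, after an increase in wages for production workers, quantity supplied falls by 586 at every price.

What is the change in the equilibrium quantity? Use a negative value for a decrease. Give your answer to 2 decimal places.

Before the shock: 5922 - 2p = p + 1974 ⇒ 3948 = 3p ⇒ p = 1316, Q = 3290.
The new curves are Qd = 4876 - 2p (demand) and Qs = p + 1388 (supply).
Clearing the new market: 4876 - 2p = p + 1388, so p = 3488/3 ≈ 1162.6667 and Q = 7652/3 ≈ 2550.6667.
ΔQ = 2550.6667 − 3290 = -739.33.

-739.33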